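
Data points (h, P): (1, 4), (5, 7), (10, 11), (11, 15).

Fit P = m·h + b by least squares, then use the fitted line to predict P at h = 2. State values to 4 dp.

P̂ = 4.5367

Sums needed: Σh·h = 247, Σh = 27, Σ1 = 4.
For AᵀP: Σh·P = 314, ΣP = 37.
So AᵀA·[m, b]ᵀ = AᵀP: [[247, 27]; [27, 4]]·[m, b]ᵀ = [314, 37]ᵀ.
Eliminating b: 4·(row 1) − 27·(row 2) gives 259·m = 4·314 − 27·37 = 257, so m = 257/259.
Then b = (37 − 27·(257/259))/4 = 661/259.
At h = 2: P̂ = (257/259)·(2) + (661/259)·(1) = 1175/259.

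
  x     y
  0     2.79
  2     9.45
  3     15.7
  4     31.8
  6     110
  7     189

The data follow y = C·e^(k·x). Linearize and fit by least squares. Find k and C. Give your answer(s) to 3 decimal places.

Linearized form: ln y = k·x + ln C. From the 6 transformed points,
AᵀA = [[114.0000, 22.0000]; [22.0000, 6]], rhs = [91.4860, 19.4274]ᵀ  (here Σx = 22.0000, Σ(x)² = 114.0000, Σln y = 19.4274, Σx·ln y = 91.4860).
Slope k = (n·Σx·ln y − Σx·Σln y)/(n·Σ(x)² − (Σx)²) = (6·91.4860 − 22.0000·19.4274)/200.0000 = 0.60756; ln C = (Σln y − k·Σx)/n = 1.01017, so C = exp(1.01017) = 2.74606.

k = 0.608, C = 2.746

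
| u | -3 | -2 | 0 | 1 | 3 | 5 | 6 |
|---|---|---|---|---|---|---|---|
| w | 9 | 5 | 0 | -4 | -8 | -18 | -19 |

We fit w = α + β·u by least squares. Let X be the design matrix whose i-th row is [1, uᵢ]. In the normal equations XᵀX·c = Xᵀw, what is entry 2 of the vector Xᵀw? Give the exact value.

-269

Entry 2 ↔ basis u, so (Xᵀw)_{2} = Σᵢ (u)·wᵢ = (-3)·(9) + (-2)·(5) + (0)·(0) + (1)·(-4) + (3)·(-8) + (5)·(-18) + (6)·(-19) = -269.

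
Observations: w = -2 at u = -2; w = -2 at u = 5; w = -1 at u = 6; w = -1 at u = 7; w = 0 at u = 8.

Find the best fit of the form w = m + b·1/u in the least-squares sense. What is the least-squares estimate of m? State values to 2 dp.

Forming AᵀA = [[5, 113/840]; [113/840, 249649/705600]] and Aᵀw = [-6, 61/210]ᵀ gives AᵀA·[m, b]ᵀ = Aᵀw.
det = 5·(249649/705600) − (113/840)² = 308869/176400.
m = ((-6)·(249649/705600) − (113/840)·(61/210))/(308869/176400) = -762733/617738; b = (5·(61/210) − (113/840)·(-6))/(308869/176400) = 398580/308869.

m = -1.23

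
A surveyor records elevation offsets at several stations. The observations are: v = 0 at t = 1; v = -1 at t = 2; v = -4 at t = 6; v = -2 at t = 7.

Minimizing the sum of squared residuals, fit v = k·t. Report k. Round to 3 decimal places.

Compute the Gram sums: Σt·t = 90.
And Σt·v = -40.
AᵀA·[k]ᵀ = Aᵀv becomes [[90]]·[k]ᵀ = [-40]ᵀ.
k = (-40)/90 = -0.444444.

k = -0.444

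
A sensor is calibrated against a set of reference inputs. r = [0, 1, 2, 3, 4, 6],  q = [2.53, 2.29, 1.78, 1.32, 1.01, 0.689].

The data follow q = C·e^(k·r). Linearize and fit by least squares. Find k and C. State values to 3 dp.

Let Y = ln q. Fitting Y = k·r + ln C by least squares:
Σr = 16.0000, Σ(r)² = 66.0000, Σln q = 2.2485, Σr·ln q = 0.6194.
Equations: 66.0000·k + 16.0000·ln C = 0.6194;  16.0000·k + 6·ln C = 2.2485.
Δ = 66.0000·6 − (16.0000)² = 140.0000; k = (0.6194·6 − 16.0000·2.2485)/140.0000 = -0.23042, ln C = (66.0000·2.2485 − 16.0000·0.6194)/140.0000 = 0.98920, so C = exp(0.98920) = 2.68907.

k = -0.230, C = 2.689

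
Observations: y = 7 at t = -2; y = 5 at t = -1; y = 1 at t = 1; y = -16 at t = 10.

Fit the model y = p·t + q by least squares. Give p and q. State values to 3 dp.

Sums needed: Σt·t = 106, Σt = 8, Σ1 = 4.
Moment sums: Σt·y = -178, Σy = -3.
Normal equations: [[106, 8]; [8, 4]]·[p, q]ᵀ = [-178, -3]ᵀ.
Eliminating q: 4·(row 1) − 8·(row 2) gives 360·p = 4·(-178) − 8·(-3) = -688, so p = -86/45.
Then q = ((-3) − 8·(-86/45))/4 = 553/180.

p = -1.911, q = 3.072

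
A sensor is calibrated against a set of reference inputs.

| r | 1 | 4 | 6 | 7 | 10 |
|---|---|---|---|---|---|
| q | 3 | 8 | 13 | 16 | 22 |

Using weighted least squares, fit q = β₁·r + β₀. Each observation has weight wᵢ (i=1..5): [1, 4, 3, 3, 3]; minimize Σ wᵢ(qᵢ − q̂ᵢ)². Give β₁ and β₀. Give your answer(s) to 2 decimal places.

β₁ = 2.25, β₀ = -0.38

Entries of MᵀWM: Σwᵢ·r·r = 620, Σwᵢ·r = 86, Σwᵢ·1 = 14.
For MᵀWq: Σwᵢ·r·q = 1361, Σwᵢ·q = 188.
det = 620·14 − 86² = 1284.
β₁ = (1361·14 − 86·188)/1284 = 481/214; β₀ = (620·188 − 86·1361)/1284 = -81/214.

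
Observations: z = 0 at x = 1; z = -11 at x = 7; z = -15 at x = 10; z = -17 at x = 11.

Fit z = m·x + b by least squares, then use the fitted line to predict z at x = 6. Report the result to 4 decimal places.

ẑ = -8.6461

Normal-equation sums: Σx·x = 271, Σx = 29, Σ1 = 4.
Right-hand side: Σx·z = -414, Σz = -43.
AᵀA·[m, b]ᵀ = Aᵀz becomes [[271, 29]; [29, 4]]·[m, b]ᵀ = [-414, -43]ᵀ.
Determinant 271·4 − 29² = 243.
m = ((-414)·4 − 29·(-43))/243 = -409/243; b = (271·(-43) − 29·(-414))/243 = 353/243.
At x = 6: ẑ = (-409/243)·(6) + (353/243)·(1) = -2101/243.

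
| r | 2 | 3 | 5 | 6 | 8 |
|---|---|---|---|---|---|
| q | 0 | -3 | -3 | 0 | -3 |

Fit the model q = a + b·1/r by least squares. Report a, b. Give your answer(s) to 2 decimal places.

a = -2.96, b = 4.39

The normal system XᵀX·[a, b]ᵀ = Xᵀq is [[5, 53/40]; [53/40, 6401/14400]]·[a, b]ᵀ = [-9, -79/40]ᵀ.
Δ = 5·(6401/14400) − (53/40)² = 1681/3600.
a = ((-9)·(6401/14400) − (53/40)·(-79/40))/(1681/3600) = -243/82; b = (5·(-79/40) − (53/40)·(-9))/(1681/3600) = 180/41.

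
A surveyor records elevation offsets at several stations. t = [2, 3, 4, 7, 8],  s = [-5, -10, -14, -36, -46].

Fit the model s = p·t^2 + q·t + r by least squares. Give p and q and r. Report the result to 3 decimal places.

From the data, Σt^2·t^2 = 6850, Σt^2·t = 954, Σt^2 = 142, Σt·t = 142, Σt = 24, Σ1 = 5.
Moment sums: Σt^2·s = -5042, Σt·s = -716, Σs = -111.
Normal equations: [[6850, 954, 142]; [954, 142, 24]; [142, 24, 5]]·[p, q, r]ᵀ = [-5042, -716, -111]ᵀ.
Solving the 3×3 system (Gaussian elimination) gives p = -461/812, q = -865/812, r = -391/406.

p = -0.568, q = -1.065, r = -0.963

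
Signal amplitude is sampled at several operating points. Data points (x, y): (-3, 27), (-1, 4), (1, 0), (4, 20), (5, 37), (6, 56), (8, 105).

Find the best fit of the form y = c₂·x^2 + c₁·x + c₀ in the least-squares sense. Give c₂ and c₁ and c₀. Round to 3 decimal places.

Sums needed: Σx^2·x^2 = 6356, Σx^2·x = 890, Σx^2 = 152, Σx·x = 152, Σx = 20, Σ1 = 7.
And Σx^2·y = 10228, Σx·y = 1356, Σy = 249.
AᵀA·[c₂, c₁, c₀]ᵀ = Aᵀy becomes [[6356, 890, 152]; [890, 152, 20]; [152, 20, 7]]·[c₂, c₁, c₀]ᵀ = [10228, 1356, 249]ᵀ.
Solving the 3×3 system (Gaussian elimination) gives c₂ = 286264/143769, c₁ = -398338/143769, c₀ = 709/2819.

c₂ = 1.991, c₁ = -2.771, c₀ = 0.252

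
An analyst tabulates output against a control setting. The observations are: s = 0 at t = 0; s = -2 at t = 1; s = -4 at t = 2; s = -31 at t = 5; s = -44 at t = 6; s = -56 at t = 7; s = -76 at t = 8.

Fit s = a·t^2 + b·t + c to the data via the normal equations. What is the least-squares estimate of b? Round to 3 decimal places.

From the data, Σt^2·t^2 = 8435, Σt^2·t = 1205, Σt^2 = 179, Σt·t = 179, Σt = 29, Σ1 = 7.
And Σt^2·s = -9985, Σt·s = -1429, Σs = -213.
So XᵀX·[a, b, c]ᵀ = Xᵀs: [[8435, 1205, 179]; [1205, 179, 29]; [179, 29, 7]]·[a, b, c]ᵀ = [-9985, -1429, -213]ᵀ.
Row-reducing yields a = -4029/3584, b = -1559/3584, c = 215/1792.

b = -0.435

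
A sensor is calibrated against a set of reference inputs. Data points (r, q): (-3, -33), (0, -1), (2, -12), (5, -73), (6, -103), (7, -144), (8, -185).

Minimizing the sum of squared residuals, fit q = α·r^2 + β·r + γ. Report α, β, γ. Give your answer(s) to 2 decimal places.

α = -3.02, β = 1.10, γ = -2.07

Sums needed: Σr^2·r^2 = 8515, Σr^2·r = 1177, Σr^2 = 187, Σr·r = 187, Σr = 25, Σ1 = 7.
Right-hand side: Σr^2·q = -24774, Σr·q = -3396, Σq = -551.
Solving the 3×3 system (Gaussian elimination) gives α = -3103/1029, β = 13547/12348, γ = -3659/1764.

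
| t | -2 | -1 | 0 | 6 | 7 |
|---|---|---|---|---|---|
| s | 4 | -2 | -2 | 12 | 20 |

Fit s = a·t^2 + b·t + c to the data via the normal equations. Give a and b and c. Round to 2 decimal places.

Entries of XᵀX: Σt^2·t^2 = 3714, Σt^2·t = 550, Σt^2 = 90, Σt·t = 90, Σt = 10, Σ1 = 5.
And Σt^2·s = 1426, Σt·s = 206, Σs = 32.
Solving the 3×3 system (Gaussian elimination) gives a = 87/121, b = -1072/605, c = -1814/605.

a = 0.72, b = -1.77, c = -3.00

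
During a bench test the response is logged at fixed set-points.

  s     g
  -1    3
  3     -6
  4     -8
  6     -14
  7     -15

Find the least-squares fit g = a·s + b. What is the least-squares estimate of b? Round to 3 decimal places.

b = 0.814

Normal-equation sums: Σs·s = 111, Σs = 19, Σ1 = 5.
Moment sums: Σs·g = -242, Σg = -40.
Normal equations: [[111, 19]; [19, 5]]·[a, b]ᵀ = [-242, -40]ᵀ.
det = 111·5 − 19² = 194.
a = ((-242)·5 − 19·(-40))/194 = -225/97; b = (111·(-40) − 19·(-242))/194 = 79/97.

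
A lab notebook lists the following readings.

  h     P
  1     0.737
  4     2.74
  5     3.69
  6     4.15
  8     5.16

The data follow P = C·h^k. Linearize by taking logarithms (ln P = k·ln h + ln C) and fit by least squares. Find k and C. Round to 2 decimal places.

k = 0.95, C = 0.74

Taking logs, ln P = k·ln h + ln C, so regress ln P on ln h.
AᵀA = [[12.0466, 6.8669]; [6.8669, 5]], rhs = [9.4608, 5.0725]ᵀ  (here Σln h = 6.8669, Σ(ln h)² = 12.0466, Σln P = 5.0725, Σln h·ln P = 9.4608).
Solving (det = 13.0781): k = 0.95361, ln C = -0.29519, so C = exp(-0.29519) = 0.74439.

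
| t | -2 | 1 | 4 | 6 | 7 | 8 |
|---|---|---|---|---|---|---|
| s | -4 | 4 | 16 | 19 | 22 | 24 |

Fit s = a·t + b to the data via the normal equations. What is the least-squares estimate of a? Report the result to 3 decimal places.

a = 2.865

XᵀX·[a, b]ᵀ = Xᵀs reads: 170·a + 24·b = 536;  24·a + 6·b = 81.
(Σt·t = 170, Σt = 24, Σ1 = 6, Σt·s = 536, Σs = 81.)
det = 170·6 − 24² = 444.
a = (536·6 − 24·81)/444 = 106/37; b = (170·81 − 24·536)/444 = 151/74.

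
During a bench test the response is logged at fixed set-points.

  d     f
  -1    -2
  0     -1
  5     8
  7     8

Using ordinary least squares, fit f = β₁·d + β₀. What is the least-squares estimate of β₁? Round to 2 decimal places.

β₁ = 1.39

The normal system AᵀA·[β₁, β₀]ᵀ = Aᵀf is [[75, 11]; [11, 4]]·[β₁, β₀]ᵀ = [98, 13]ᵀ.
Determinant 75·4 − 11² = 179.
β₁ = (98·4 − 11·13)/179 = 249/179; β₀ = (75·13 − 11·98)/179 = -103/179.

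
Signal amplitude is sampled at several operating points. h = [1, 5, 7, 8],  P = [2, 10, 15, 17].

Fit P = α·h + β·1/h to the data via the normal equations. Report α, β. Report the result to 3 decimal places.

α = 2.113, β = -0.170

With design matrix M, MᵀM = [[139, 4]; [4, 84361/78400]] and MᵀP = [293, 463/56]ᵀ.
Determinant 139·(84361/78400) − 4² = 10471779/78400.
α = (293·(84361/78400) − 4·(463/56))/(10471779/78400) = 433823/205329; β = (139·(463/56) − 4·293)/(10471779/78400) = -35000/205329.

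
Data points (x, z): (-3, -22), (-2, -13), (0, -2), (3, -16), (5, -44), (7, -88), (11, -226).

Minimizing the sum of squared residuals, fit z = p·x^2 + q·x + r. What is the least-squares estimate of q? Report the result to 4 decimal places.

q = 1.2900

From the data, Σx^2·x^2 = 17845, Σx^2·x = 1791, Σx^2 = 217, Σx·x = 217, Σx = 21, Σ1 = 7.
And Σx^2·z = -33152, Σx·z = -3278, Σz = -411.
So MᵀM·[p, q, r]ᵀ = Mᵀz: [[17845, 1791, 217]; [1791, 217, 21]; [217, 21, 7]]·[p, q, r]ᵀ = [-33152, -3278, -411]ᵀ.
Inverting the 3×3 Gram matrix, [p, q, r]ᵀ = [-405997/206286, 88705/68762, -1135306/722001]ᵀ.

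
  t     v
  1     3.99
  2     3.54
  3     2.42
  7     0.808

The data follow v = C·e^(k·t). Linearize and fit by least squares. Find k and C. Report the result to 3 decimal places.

Taking logs, ln v = k·t + ln C, so regress ln v on t.
Sums: Σt = 13.0000, Σ(t)² = 63.0000, Σln v = 3.3185, Σt·ln v = 5.0710.
Normal system: [[63.0000, 13.0000]; [13.0000, 4]]·[k, ln C]ᵀ = [5.0710, 3.3185]ᵀ.
Δ = 63.0000·4 − (13.0000)² = 83.0000; k = (5.0710·4 − 13.0000·3.3185)/83.0000 = -0.27538, ln C = (63.0000·3.3185 − 13.0000·5.0710)/83.0000 = 1.72460, so C = exp(1.72460) = 5.61030.

k = -0.275, C = 5.610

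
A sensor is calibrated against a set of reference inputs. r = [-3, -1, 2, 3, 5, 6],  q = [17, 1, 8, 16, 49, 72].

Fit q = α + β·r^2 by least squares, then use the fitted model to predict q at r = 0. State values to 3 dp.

From the data, Σ1 = 6, Σr^2 = 84, Σr^2·r^2 = 2100.
Right-hand side: Σq = 163, Σr^2·q = 4147.
So AᵀA·[α, β]ᵀ = Aᵀq: [[6, 84]; [84, 2100]]·[α, β]ᵀ = [163, 4147]ᵀ.
Eliminating β: 2100·(row 1) − 84·(row 2) gives 5544·α = 2100·163 − 84·4147 = -6048, so α = -12/11.
Then β = (4147 − 84·(-12/11))/2100 = 1865/924.
At r = 0: q̂ = (-12/11)·(1) + (1865/924)·(0) = -12/11.

q̂ = -1.091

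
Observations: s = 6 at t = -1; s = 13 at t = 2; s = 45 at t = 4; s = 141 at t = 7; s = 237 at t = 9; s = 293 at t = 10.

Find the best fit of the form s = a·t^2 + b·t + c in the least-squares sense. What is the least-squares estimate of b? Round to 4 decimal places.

With design matrix A, AᵀA = [[19235, 2143, 251]; [2143, 251, 31]; [251, 31, 6]] and Aᵀs = [56184, 6250, 735]ᵀ.
Solving the 3×3 system (Gaussian elimination) gives a = 705775/232248, b = -304019/232248, c = 20676/9677.

b = -1.3090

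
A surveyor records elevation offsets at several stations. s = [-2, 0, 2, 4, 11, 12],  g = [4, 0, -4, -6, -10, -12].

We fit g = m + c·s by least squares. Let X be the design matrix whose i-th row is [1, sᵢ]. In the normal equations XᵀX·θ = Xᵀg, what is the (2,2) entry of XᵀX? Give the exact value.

Row 2 ↔ basis s, column 2 ↔ basis s, so (XᵀX)_{2,2} = Σᵢ (s)·(s) = (-2)·(-2) + (0)·(0) + (2)·(2) + (4)·(4) + (11)·(11) + (12)·(12) = 289.

289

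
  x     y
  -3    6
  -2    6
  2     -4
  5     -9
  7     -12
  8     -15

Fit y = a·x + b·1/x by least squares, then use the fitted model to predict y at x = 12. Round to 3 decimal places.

ŷ = -21.147

Setting ∂/∂a … = 0 gives: 155·a + 6·b = -287;  6·a + (484849/705600)·b = -3469/280.
(Σx·x = 155, Σx·1/x = 6, Σ1/x·1/x = 484849/705600, Σx·y = -287, Σ1/x·y = -3469/280.)
Δ = 155·(484849/705600) − 6² = 9949999/141120.
a = ((-287)·(484849/705600) − 6·(-3469/280))/(9949999/141120) = -86700383/49749995; b = (155·(-3469/280) − 6·(-287))/(9949999/141120) = -27989640/9949999.
At x = 12: ŷ = (-86700383/49749995)·(12) + (-27989640/9949999)·(1/12) = -1052066946/49749995.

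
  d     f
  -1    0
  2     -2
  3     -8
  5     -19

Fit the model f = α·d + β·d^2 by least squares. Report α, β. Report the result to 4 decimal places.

Normal-equation sums: Σd·d = 39, Σd·d^2 = 159, Σd^2·d^2 = 723.
Right-hand side: Σd·f = -123, Σd^2·f = -555.
Eliminating β: 723·(row 1) − 159·(row 2) gives 2916·α = 723·(-123) − 159·(-555) = -684, so α = -19/81.
Then β = ((-555) − 159·(-19/81))/723 = -58/81.

α = -0.2346, β = -0.7160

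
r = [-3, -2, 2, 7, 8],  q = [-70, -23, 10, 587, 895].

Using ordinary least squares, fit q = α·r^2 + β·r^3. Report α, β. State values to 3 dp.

With design matrix A, AᵀA = [[6610, 49332]; [49332, 380650]] and Aᵀq = [85361, 661735]ᵀ.
Δ = 6610·380650 − 49332² = 82450276.
α = (85361·380650 − 49332·661735)/82450276 = -76023185/41225138; β = (6610·661735 − 49332·85361)/82450276 = 81519749/41225138.

α = -1.844, β = 1.977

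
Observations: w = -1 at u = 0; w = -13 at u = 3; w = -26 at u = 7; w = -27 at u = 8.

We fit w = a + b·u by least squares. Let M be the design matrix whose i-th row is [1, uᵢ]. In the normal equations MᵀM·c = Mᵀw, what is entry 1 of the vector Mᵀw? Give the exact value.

-67

Entry 1 ↔ basis 1, so (Mᵀw)_{1} = Σᵢ wᵢ = (1)·(-1) + (1)·(-13) + (1)·(-26) + (1)·(-27) = -67.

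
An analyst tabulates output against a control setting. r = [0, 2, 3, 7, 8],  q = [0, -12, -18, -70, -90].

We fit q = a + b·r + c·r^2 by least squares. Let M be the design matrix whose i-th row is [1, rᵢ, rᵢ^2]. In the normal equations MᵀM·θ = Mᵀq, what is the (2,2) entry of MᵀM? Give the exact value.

126

Row 2 ↔ basis r, column 2 ↔ basis r, so (MᵀM)_{2,2} = Σᵢ (r)·(r) = (0)·(0) + (2)·(2) + (3)·(3) + (7)·(7) + (8)·(8) = 126.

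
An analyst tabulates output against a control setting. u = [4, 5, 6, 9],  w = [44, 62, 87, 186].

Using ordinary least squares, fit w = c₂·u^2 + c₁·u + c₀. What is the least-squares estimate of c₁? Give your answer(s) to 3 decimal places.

c₁ = -2.163

MᵀM·[c₂, c₁, c₀]ᵀ = Mᵀw reads: 8738·c₂ + 1134·c₁ + 158·c₀ = 20452;  1134·c₂ + 158·c₁ + 24·c₀ = 2682;  158·c₂ + 24·c₁ + 4·c₀ = 379.
(Σu^2·u^2 = 8738, Σu^2·u = 1134, Σu^2 = 158, Σu·u = 158, Σu = 24, Σ1 = 4, Σu^2·w = 20452, Σu·w = 2682, Σw = 379.)
Inverting the 3×3 Gram matrix, [c₂, c₁, c₀]ᵀ = [853/362, -783/362, 2652/181]ᵀ.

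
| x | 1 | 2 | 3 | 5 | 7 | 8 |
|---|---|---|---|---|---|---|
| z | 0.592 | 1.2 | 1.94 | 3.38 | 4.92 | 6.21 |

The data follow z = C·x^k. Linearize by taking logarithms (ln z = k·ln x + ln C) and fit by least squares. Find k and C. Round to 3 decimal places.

k = 1.119, C = 0.572

Taking logs, ln z = k·ln x + ln C, so regress ln z on ln x.
Σln x = 7.4265, Σ(ln x)² = 12.3883, Σln z = 4.9581, Σln x·ln z = 9.7123.
Equations: 12.3883·k + 7.4265·ln C = 9.7123;  7.4265·k + 6·ln C = 4.9581.
Δ = 12.3883·6 − (7.4265)² = 19.1764; k = (9.7123·6 − 7.4265·4.9581)/19.1764 = 1.11869, ln C = (12.3883·4.9581 − 7.4265·9.7123)/19.1764 = -0.55832, so C = exp(-0.55832) = 0.57217.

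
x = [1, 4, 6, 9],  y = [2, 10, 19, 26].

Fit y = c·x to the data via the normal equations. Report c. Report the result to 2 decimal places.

With design matrix A, AᵀA = [[134]] and Aᵀy = [390]ᵀ.
c = 390/134 = 2.91045.

c = 2.91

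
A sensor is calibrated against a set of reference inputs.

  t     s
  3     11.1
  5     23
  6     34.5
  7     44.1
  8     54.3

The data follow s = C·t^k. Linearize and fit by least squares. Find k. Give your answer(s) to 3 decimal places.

Let Y = ln s. Fitting Y = k·ln t + ln C by least squares:
XᵀX = [[15.1183, 8.5252]; [8.5252, 5]], rhs = [29.7097, 16.8644]ᵀ  (here Σln t = 8.5252, Σ(ln t)² = 15.1183, Σln s = 16.8644, Σln t·ln s = 29.7097).
Slope k = (n·Σln t·ln s − Σln t·Σln s)/(n·Σ(ln t)² − (Σln t)²) = (5·29.7097 − 8.5252·16.8644)/2.9130 = 1.63987; ln C = (Σln s − k·Σln t)/n = 0.57685.

k = 1.640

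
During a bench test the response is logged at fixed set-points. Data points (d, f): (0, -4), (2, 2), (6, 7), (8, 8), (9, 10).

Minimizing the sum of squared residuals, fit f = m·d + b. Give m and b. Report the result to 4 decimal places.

Setting ∂/∂m … = 0 gives: 185·m + 25·b = 200;  25·m + 5·b = 23.
(Σd·d = 185, Σd = 25, Σ1 = 5, Σd·f = 200, Σf = 23.)
Eliminating b: 5·(row 1) − 25·(row 2) gives 300·m = 5·200 − 25·23 = 425, so m = 17/12.
Then b = (23 − 25·(17/12))/5 = -149/60.

m = 1.4167, b = -2.4833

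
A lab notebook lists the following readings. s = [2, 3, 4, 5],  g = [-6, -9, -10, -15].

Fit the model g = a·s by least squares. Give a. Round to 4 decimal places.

a = -2.8519

Entries of AᵀA: Σs·s = 54.
Right-hand side: Σs·g = -154.
So AᵀA·[a]ᵀ = Aᵀg: [[54]]·[a]ᵀ = [-154]ᵀ.
a = (-154)/54 = -2.85185.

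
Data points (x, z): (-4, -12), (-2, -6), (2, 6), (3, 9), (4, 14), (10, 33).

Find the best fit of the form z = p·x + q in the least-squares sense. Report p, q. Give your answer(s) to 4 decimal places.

Entries of MᵀM: Σx·x = 149, Σx = 13, Σ1 = 6.
Moment sums: Σx·z = 485, Σz = 44.
So MᵀM·[p, q]ᵀ = Mᵀz: [[149, 13]; [13, 6]]·[p, q]ᵀ = [485, 44]ᵀ.
Eliminating q: 6·(row 1) − 13·(row 2) gives 725·p = 6·485 − 13·44 = 2338, so p = 2338/725.
Then q = (44 − 13·(2338/725))/6 = 251/725.

p = 3.2248, q = 0.3462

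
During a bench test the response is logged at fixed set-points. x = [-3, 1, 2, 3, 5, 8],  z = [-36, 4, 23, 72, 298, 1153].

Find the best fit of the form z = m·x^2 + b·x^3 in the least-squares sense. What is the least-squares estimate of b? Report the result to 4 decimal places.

b = 2.0114

From the data, Σx^2·x^2 = 4900, Σx^2·x^3 = 35926, Σx^3·x^3 = 279292.
For Mᵀz: Σx^2·z = 81662, Σx^3·z = 630690.
MᵀM·[m, b]ᵀ = Mᵀz becomes [[4900, 35926]; [35926, 279292]]·[m, b]ᵀ = [81662, 630690]ᵀ.
Eliminating b: 279292·(row 1) − 35926·(row 2) gives 77853324·m = 279292·81662 − 35926·630690 = 149374364, so m = 37343591/19463331.
Then b = (630690 − 35926·(37343591/19463331))/279292 = 39147997/19463331.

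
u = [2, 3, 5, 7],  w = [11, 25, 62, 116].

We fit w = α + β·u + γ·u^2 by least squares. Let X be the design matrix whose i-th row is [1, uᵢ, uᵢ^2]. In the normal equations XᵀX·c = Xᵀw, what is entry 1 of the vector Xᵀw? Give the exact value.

214

Entry 1 ↔ basis 1, so (Xᵀw)_{1} = Σᵢ wᵢ = (1)·(11) + (1)·(25) + (1)·(62) + (1)·(116) = 214.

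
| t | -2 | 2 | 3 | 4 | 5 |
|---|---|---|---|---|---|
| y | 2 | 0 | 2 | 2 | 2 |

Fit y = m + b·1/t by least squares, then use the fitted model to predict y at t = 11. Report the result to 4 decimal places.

Sums needed: Σ1 = 5, Σ1/t = 47/60, Σ1/t·1/t = 2569/3600.
For Xᵀy: Σy = 8, Σ1/t·y = 17/30.
XᵀX·[m, b]ᵀ = Xᵀy becomes [[5, 47/60]; [47/60, 2569/3600]]·[m, b]ᵀ = [8, 17/30]ᵀ.
det = 5·(2569/3600) − (47/60)² = 2659/900.
m = (8·(2569/3600) − (47/60)·(17/30))/(2659/900) = 9477/5318; b = (5·(17/30) − (47/60)·8)/(2659/900) = -3090/2659.
At t = 11: ŷ = (9477/5318)·(1) + (-3090/2659)·(1/11) = 98067/58498.

ŷ = 1.6764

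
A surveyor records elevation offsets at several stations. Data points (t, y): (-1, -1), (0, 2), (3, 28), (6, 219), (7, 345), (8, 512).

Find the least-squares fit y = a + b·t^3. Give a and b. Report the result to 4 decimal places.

Sums needed: Σ1 = 6, Σt^3 = 1097, Σt^3·t^3 = 427179.
Moment sums: Σy = 1105, Σt^3·y = 428540.
Determinant 6·427179 − 1097² = 1359665.
a = (1105·427179 − 1097·428540)/1359665 = 384883/271933; b = (6·428540 − 1097·1105)/1359665 = 271811/271933.

a = 1.4154, b = 0.9996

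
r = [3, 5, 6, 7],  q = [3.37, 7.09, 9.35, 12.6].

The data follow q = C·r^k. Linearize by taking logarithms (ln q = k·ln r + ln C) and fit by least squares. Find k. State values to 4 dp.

Taking logs, ln q = k·ln r + ln C, so regress ln q on ln r.
Σln r = 6.4457, Σ(ln r)² = 10.7942, Σln q = 7.9427, Σln r·ln q = 13.4227.
Equations: 10.7942·k + 6.4457·ln C = 13.4227;  6.4457·k + 4·ln C = 7.9427.
Δ = 10.7942·4 − (6.4457)² = 1.6295; k = (13.4227·4 − 6.4457·7.9427)/1.6295 = 1.53086, ln C = (10.7942·7.9427 − 6.4457·13.4227)/1.6295 = -0.48121.

k = 1.5309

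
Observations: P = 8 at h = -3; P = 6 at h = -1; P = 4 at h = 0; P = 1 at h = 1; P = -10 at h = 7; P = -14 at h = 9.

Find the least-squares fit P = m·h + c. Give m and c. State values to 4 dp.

m = -1.8981, c = 3.2792

Normal-equation sums: Σh·h = 141, Σh = 13, Σ1 = 6.
Moment sums: Σh·P = -225, ΣP = -5.
AᵀA·[m, c]ᵀ = AᵀP becomes [[141, 13]; [13, 6]]·[m, c]ᵀ = [-225, -5]ᵀ.
det = 141·6 − 13² = 677.
m = ((-225)·6 − 13·(-5))/677 = -1285/677; c = (141·(-5) − 13·(-225))/677 = 2220/677.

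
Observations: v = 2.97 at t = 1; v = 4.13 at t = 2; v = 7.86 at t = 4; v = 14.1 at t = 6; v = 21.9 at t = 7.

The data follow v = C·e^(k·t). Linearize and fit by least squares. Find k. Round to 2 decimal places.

k = 0.32

Let Y = ln v. Fitting Y = k·t + ln C by least squares:
Sums: Σt = 20.0000, Σ(t)² = 106.0000, Σln v = 10.3013, Σt·ln v = 49.6547.
Normal system: [[106.0000, 20.0000]; [20.0000, 5]]·[k, ln C]ᵀ = [49.6547, 10.3013]ᵀ.
Solving (det = 130.0000): k = 0.32498, ln C = 0.76032.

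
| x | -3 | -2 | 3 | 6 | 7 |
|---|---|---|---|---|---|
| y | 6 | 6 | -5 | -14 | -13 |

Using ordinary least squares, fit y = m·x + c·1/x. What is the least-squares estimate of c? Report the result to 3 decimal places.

c = -2.011

Normal-equation sums: Σx·x = 107, Σx·1/x = 5, Σ1/x·1/x = 51/98.
And Σx·y = -220, Σ1/x·y = -76/7.
MᵀM·[m, c]ᵀ = Mᵀy becomes [[107, 5]; [5, 51/98]]·[m, c]ᵀ = [-220, -76/7]ᵀ.
Eliminating c: (51/98)·(row 1) − 5·(row 2) gives (3007/98)·m = (51/98)·(-220) − 5·(-76/7) = -2950/49, so m = -5900/3007.
Then c = ((-76/7) − 5·(-5900/3007))/(51/98) = -6048/3007.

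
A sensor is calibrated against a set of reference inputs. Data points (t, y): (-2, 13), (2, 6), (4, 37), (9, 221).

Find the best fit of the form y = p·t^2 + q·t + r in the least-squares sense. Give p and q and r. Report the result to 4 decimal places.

Sums needed: Σt^2·t^2 = 6849, Σt^2·t = 793, Σt^2 = 105, Σt·t = 105, Σt = 13, Σ1 = 4.
And Σt^2·y = 18569, Σt·y = 2123, Σy = 277.
MᵀM·[p, q, r]ᵀ = Mᵀy becomes [[6849, 793, 105]; [793, 105, 13]; [105, 13, 4]]·[p, q, r]ᵀ = [18569, 2123, 277]ᵀ.
Solving the 3×3 system (Gaussian elimination) gives p = 313113/105484, q = -198697/105484, r = -67171/26371.

p = 2.9683, q = -1.8837, r = -2.5472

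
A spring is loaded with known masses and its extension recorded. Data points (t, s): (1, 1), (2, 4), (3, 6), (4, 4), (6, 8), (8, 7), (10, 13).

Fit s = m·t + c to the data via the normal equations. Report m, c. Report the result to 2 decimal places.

Forming AᵀA = [[230, 34]; [34, 7]] and Aᵀs = [277, 43]ᵀ gives AᵀA·[m, c]ᵀ = Aᵀs.
Determinant 230·7 − 34² = 454.
m = (277·7 − 34·43)/454 = 477/454; c = (230·43 − 34·277)/454 = 236/227.

m = 1.05, c = 1.04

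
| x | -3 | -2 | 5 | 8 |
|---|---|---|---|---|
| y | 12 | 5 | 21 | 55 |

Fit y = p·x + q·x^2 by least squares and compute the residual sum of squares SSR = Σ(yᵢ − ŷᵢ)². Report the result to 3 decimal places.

SSR = 1.902

Normal-equation sums: Σx·x = 102, Σx·x^2 = 602, Σx^2·x^2 = 4818.
For Aᵀy: Σx·y = 499, Σx^2·y = 4173.
So AᵀA·[p, q]ᵀ = Aᵀy: [[102, 602]; [602, 4818]]·[p, q]ᵀ = [499, 4173]ᵀ.
Determinant 102·4818 − 602² = 129032.
p = (499·4818 − 602·4173)/129032 = -26991/32258; q = (102·4173 − 602·499)/129032 = 15656/16129.
Residuals: 24315/32258, -8970/16129, 29573/32258, -6925/16129; SSR = 61363/32258.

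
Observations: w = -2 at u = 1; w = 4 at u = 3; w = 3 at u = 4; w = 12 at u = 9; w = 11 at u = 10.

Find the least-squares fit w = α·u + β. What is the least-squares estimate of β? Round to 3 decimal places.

β = -2.235

The normal system XᵀX·[α, β]ᵀ = Xᵀw is [[207, 27]; [27, 5]]·[α, β]ᵀ = [240, 28]ᵀ.
det = 207·5 − 27² = 306.
α = (240·5 − 27·28)/306 = 74/51; β = (207·28 − 27·240)/306 = -38/17.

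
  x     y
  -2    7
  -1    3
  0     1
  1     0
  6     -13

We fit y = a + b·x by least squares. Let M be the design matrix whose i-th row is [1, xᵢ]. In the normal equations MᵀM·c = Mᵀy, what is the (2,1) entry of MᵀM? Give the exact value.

Row 2 ↔ basis x, column 1 ↔ basis 1, so (MᵀM)_{2,1} = Σᵢ x = (-2)·(1) + (-1)·(1) + (0)·(1) + (1)·(1) + (6)·(1) = 4.

4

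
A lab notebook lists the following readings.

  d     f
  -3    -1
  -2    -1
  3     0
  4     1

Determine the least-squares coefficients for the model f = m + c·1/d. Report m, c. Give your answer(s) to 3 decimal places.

m = -0.127, c = 1.967

With design matrix A, AᵀA = [[4, -1/4]; [-1/4, 77/144]] and Aᵀf = [-1, 13/12]ᵀ.
Eliminating c: (77/144)·(row 1) − (-1/4)·(row 2) gives (299/144)·m = (77/144)·(-1) − (-1/4)·(13/12) = -19/72, so m = -38/299.
Then c = ((13/12) − (-1/4)·(-38/299))/(77/144) = 588/299.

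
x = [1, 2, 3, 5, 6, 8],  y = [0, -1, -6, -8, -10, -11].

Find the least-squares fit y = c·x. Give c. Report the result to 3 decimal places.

Compute the Gram sums: Σx·x = 139.
For Aᵀy: Σx·y = -208.
Normal equations: [[139]]·[c]ᵀ = [-208]ᵀ.
c = (-208)/139 = -1.4964.

c = -1.496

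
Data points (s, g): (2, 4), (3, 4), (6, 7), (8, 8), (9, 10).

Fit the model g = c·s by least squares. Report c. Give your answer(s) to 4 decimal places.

c = 1.1134

Entries of XᵀX: Σs·s = 194.
For Xᵀg: Σs·g = 216.
XᵀX·[c]ᵀ = Xᵀg becomes [[194]]·[c]ᵀ = [216]ᵀ.
c = 216/194 = 1.1134.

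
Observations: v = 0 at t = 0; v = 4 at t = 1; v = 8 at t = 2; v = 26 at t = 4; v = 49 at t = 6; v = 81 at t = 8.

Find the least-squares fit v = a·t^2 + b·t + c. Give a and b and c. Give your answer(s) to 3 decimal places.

a = 0.949, b = 2.524, c = 0.035

From the data, Σt^2·t^2 = 5665, Σt^2·t = 801, Σt^2 = 121, Σt·t = 121, Σt = 21, Σ1 = 6.
Right-hand side: Σt^2·v = 7400, Σt·v = 1066, Σv = 168.
MᵀM·[a, b, c]ᵀ = Mᵀv becomes [[5665, 801, 121]; [801, 121, 21]; [121, 21, 6]]·[a, b, c]ᵀ = [7400, 1066, 168]ᵀ.
Solving the 3×3 system (Gaussian elimination) gives a = 6075/6404, b = 80821/32020, c = 281/8005.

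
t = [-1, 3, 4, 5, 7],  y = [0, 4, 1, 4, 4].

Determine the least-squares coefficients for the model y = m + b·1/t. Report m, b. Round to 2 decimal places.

The normal equations are: 5·m + (-31/420)·b = 13;  (-31/420)·m + (217681/176400)·b = 1241/420.
Eliminating b: (217681/176400)·(row 1) − (-31/420)·(row 2) gives (271861/44100)·m = (217681/176400)·13 − (-31/420)·(1241/420) = 239027/14700, so m = 717081/271861.
Then b = ((1241/420) − (-31/420)·(717081/271861))/(217681/176400) = 693840/271861.

m = 2.64, b = 2.55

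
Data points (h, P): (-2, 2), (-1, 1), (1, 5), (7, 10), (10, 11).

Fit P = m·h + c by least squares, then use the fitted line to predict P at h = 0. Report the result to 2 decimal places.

Entries of MᵀM: Σh·h = 155, Σh = 15, Σ1 = 5.
Moment sums: Σh·P = 180, ΣP = 29.
MᵀM·[m, c]ᵀ = MᵀP becomes [[155, 15]; [15, 5]]·[m, c]ᵀ = [180, 29]ᵀ.
Eliminating c: 5·(row 1) − 15·(row 2) gives 550·m = 5·180 − 15·29 = 465, so m = 93/110.
Then c = (29 − 15·(93/110))/5 = 359/110.
At h = 0: P̂ = (93/110)·(0) + (359/110)·(1) = 359/110.

P̂ = 3.26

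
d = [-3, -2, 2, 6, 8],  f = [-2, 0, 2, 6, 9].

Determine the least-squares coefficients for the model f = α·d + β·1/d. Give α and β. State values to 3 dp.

α = 1.130, β = -2.838

Entries of AᵀA: Σd·d = 117, Σd·1/d = 5, Σ1/d·1/d = 377/576.
For Aᵀf: Σd·f = 118, Σ1/d·f = 91/24.
Normal equations: [[117, 5]; [5, 377/576]]·[α, β]ᵀ = [118, 91/24]ᵀ.
Eliminating β: (377/576)·(row 1) − 5·(row 2) gives (3301/64)·α = (377/576)·118 − 5·(91/24) = 16783/288, so α = 33566/29709.
Then β = ((91/24) − 5·(33566/29709))/(377/576) = -9368/3301.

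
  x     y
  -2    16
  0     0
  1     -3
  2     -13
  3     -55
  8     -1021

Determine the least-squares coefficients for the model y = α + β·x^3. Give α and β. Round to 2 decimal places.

MᵀM·[α, β]ᵀ = Mᵀy reads: 6·α + 540·β = -1076;  540·α + 263002·β = -524472.
(Σ1 = 6, Σx^3 = 540, Σx^3·x^3 = 263002, Σy = -1076, Σx^3·y = -524472.)
det = 6·263002 − 540² = 1286412.
α = ((-1076)·263002 − 540·(-524472))/1286412 = 56182/321603; β = (6·(-524472) − 540·(-1076))/1286412 = -213816/107201.

α = 0.17, β = -1.99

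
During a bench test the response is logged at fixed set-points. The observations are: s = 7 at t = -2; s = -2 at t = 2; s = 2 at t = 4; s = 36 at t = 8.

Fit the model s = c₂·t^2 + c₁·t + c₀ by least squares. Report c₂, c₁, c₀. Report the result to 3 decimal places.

Normal-equation sums: Σt^2·t^2 = 4384, Σt^2·t = 576, Σt^2 = 88, Σt·t = 88, Σt = 12, Σ1 = 4.
Moment sums: Σt^2·s = 2356, Σt·s = 278, Σs = 43.
Inverting the 3×3 Gram matrix, [c₂, c₁, c₀]ᵀ = [43/48, -261/104, -223/156]ᵀ.

c₂ = 0.896, c₁ = -2.510, c₀ = -1.429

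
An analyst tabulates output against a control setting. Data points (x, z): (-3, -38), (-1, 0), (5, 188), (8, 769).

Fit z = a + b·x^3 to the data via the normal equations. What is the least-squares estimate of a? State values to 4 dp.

a = 1.6470

Forming AᵀA = [[4, 609]; [609, 278499]] and Aᵀz = [919, 418254]ᵀ gives AᵀA·[a, b]ᵀ = Aᵀz.
det = 4·278499 − 609² = 743115.
a = (919·278499 − 609·418254)/743115 = 81593/49541; b = (4·418254 − 609·919)/743115 = 74223/49541.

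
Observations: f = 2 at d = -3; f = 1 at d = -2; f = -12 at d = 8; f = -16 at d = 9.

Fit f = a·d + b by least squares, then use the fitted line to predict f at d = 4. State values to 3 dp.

f̂ = -7.668

Normal-equation sums: Σd·d = 158, Σd = 12, Σ1 = 4.
For Aᵀf: Σd·f = -248, Σf = -25.
Normal equations: [[158, 12]; [12, 4]]·[a, b]ᵀ = [-248, -25]ᵀ.
det = 158·4 − 12² = 488.
a = ((-248)·4 − 12·(-25))/488 = -173/122; b = (158·(-25) − 12·(-248))/488 = -487/244.
At d = 4: f̂ = (-173/122)·(4) + (-487/244)·(1) = -1871/244.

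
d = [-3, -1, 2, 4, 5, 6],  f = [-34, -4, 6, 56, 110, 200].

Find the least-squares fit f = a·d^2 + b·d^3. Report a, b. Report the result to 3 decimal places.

With design matrix A, AᵀA = [[2275, 11713]; [11713, 67171]] and Aᵀf = [10560, 61504]ᵀ.
Eliminating b: 67171·(row 1) − 11713·(row 2) gives 15619656·a = 67171·10560 − 11713·61504 = -11070592, so a = -106448/150189.
Then b = (61504 − 11713·(-106448/150189))/67171 = 156080/150189.

a = -0.709, b = 1.039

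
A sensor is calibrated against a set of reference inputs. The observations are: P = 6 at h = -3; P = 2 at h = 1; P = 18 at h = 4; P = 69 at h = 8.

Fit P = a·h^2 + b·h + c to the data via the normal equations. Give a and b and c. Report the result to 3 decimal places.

a = 0.982, b = 0.789, c = -0.321

XᵀX·[a, b, c]ᵀ = XᵀP reads: 4434·a + 550·b + 90·c = 4760;  550·a + 90·b + 10·c = 608;  90·a + 10·b + 4·c = 95.
(Σh^2·h^2 = 4434, Σh^2·h = 550, Σh^2 = 90, Σh·h = 90, Σh = 10, Σ1 = 4, Σh^2·P = 4760, Σh·P = 608, ΣP = 95.)
Inverting the 3×3 Gram matrix, [a, b, c]ᵀ = [55/56, 221/280, -9/28]ᵀ.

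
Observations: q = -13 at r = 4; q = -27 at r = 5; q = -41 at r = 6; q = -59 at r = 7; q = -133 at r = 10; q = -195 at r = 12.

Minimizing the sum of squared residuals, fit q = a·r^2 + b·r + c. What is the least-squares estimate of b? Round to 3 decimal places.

b = 0.554

XᵀX·[a, b, c]ᵀ = Xᵀq reads: 35314·a + 3476·b + 370·c = -46630;  3476·a + 370·b + 44·c = -4516;  370·a + 44·b + 6·c = -468.
Row-reducing yields a = -10787/7410, b = 158/285, c = 19031/2470.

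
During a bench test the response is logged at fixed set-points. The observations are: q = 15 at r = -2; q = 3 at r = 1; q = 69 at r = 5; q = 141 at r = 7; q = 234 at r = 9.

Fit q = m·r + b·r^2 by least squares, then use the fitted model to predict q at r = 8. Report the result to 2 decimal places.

q̂ = 184.18

Normal-equation sums: Σr·r = 160, Σr·r^2 = 1190, Σr^2·r^2 = 9604.
Right-hand side: Σr·q = 3411, Σr^2·q = 27651.
Normal equations: [[160, 1190]; [1190, 9604]]·[m, b]ᵀ = [3411, 27651]ᵀ.
Eliminating b: 9604·(row 1) − 1190·(row 2) gives 120540·m = 9604·3411 − 1190·27651 = -145446, so m = -3463/2870.
Then b = (27651 − 1190·(-3463/2870))/9604 = 12169/4018.
At r = 8: q̂ = (-3463/2870)·(8) + (12169/4018)·(64) = 1850076/10045.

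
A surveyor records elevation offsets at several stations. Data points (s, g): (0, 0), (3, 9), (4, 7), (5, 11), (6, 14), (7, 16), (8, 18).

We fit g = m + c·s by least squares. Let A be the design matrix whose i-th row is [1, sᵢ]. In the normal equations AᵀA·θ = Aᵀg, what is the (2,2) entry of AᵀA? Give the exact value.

199

Row 2 ↔ basis s, column 2 ↔ basis s, so (AᵀA)_{2,2} = Σᵢ (s)·(s) = (0)·(0) + (3)·(3) + (4)·(4) + (5)·(5) + (6)·(6) + (7)·(7) + (8)·(8) = 199.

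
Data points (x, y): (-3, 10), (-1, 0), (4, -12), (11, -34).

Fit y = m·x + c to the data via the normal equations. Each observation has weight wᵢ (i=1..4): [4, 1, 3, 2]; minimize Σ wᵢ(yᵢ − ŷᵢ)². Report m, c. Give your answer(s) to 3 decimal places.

Forming AᵀWA = [[327, 21]; [21, 10]] and AᵀWy = [-1012, -64]ᵀ gives AᵀWA·[m, c]ᵀ = AᵀWy.
det = 327·10 − 21² = 2829.
m = ((-1012)·10 − 21·(-64))/2829 = -8776/2829; c = (327·(-64) − 21·(-1012))/2829 = 108/943.

m = -3.102, c = 0.115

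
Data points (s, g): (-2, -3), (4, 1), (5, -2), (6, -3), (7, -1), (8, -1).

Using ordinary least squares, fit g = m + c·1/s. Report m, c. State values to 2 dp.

m = -1.69, c = 2.96

Sums needed: Σ1 = 6, Σ1/s = 323/840, Σ1/s·1/s = 293749/705600.
Moment sums: Σg = -9, Σ1/s·g = 163/280.
So XᵀX·[m, c]ᵀ = Xᵀg: [[6, 323/840]; [323/840, 293749/705600]]·[m, c]ᵀ = [-9, 163/280]ᵀ.
Δ = 6·(293749/705600) − (323/840)² = 331633/141120.
m = ((-9)·(293749/705600) − (323/840)·(163/280))/(331633/141120) = -2801688/1658165; c = (6·(163/280) − (323/840)·(-9))/(331633/141120) = 981288/331633.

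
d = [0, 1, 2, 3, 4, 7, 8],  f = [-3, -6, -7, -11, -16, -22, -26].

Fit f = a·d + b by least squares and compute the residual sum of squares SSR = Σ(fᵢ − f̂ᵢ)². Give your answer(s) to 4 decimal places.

Sums needed: Σd·d = 143, Σd = 25, Σ1 = 7.
Right-hand side: Σd·f = -479, Σf = -91.
Normal equations: [[143, 25]; [25, 7]]·[a, b]ᵀ = [-479, -91]ᵀ.
Eliminating b: 7·(row 1) − 25·(row 2) gives 376·a = 7·(-479) − 25·(-91) = -1078, so a = -539/188.
Then b = ((-91) − 25·(-539/188))/7 = -519/188.
Residuals: -45/188, -35/94, 281/188, 17/47, -333/188, 39/47, -57/188; SSR = 609/94.

SSR = 6.4787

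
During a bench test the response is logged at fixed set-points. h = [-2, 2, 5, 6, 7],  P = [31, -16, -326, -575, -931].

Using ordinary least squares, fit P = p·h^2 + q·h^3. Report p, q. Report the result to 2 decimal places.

p = 1.91, q = -2.99

Entries of AᵀA: Σh^2·h^2 = 4354, Σh^2·h^3 = 27708, Σh^3·h^3 = 180058.
Moment sums: Σh^2·P = -74409, Σh^3·P = -484659.
AᵀA·[p, q]ᵀ = AᵀP becomes [[4354, 27708]; [27708, 180058]]·[p, q]ᵀ = [-74409, -484659]ᵀ.
det = 4354·180058 − 27708² = 16239268.
p = ((-74409)·180058 − 27708·(-484659))/16239268 = 15497925/8119634; q = (4354·(-484659) − 27708·(-74409))/16239268 = -24240357/8119634.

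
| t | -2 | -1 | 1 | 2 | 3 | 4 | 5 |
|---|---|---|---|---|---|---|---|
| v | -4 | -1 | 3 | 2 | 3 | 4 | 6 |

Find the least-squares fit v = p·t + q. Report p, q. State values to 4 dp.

p = 1.2355, q = -0.2609

Sums needed: Σt·t = 60, Σt = 12, Σ1 = 7.
Right-hand side: Σt·v = 71, Σv = 13.
MᵀM·[p, q]ᵀ = Mᵀv becomes [[60, 12]; [12, 7]]·[p, q]ᵀ = [71, 13]ᵀ.
Δ = 60·7 − 12² = 276.
p = (71·7 − 12·13)/276 = 341/276; q = (60·13 − 12·71)/276 = -6/23.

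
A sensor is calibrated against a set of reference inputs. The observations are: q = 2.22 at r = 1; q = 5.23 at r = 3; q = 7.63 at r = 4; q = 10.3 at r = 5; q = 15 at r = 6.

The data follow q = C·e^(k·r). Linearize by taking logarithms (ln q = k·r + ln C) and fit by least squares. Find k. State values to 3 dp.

k = 0.379

Let Y = ln q. Fitting Y = k·r + ln C by least squares:
Over the data: Σr = 19.0000, Σ(r)² = 87.0000, Σln q = 9.5242, Σr·ln q = 41.7981.
Normal system: [[87.0000, 19.0000]; [19.0000, 5]]·[k, ln C]ᵀ = [41.7981, 9.5242]ᵀ.
Δ = 87.0000·5 − (19.0000)² = 74.0000; k = (41.7981·5 − 19.0000·9.5242)/74.0000 = 0.37879, ln C = (87.0000·9.5242 − 19.0000·41.7981)/74.0000 = 0.46542.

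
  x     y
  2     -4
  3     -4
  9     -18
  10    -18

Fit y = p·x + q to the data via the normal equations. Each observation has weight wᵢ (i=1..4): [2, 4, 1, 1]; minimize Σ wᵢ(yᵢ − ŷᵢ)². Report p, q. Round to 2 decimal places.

p = -2.00, q = 1.23

The normal system AᵀWA·[p, q]ᵀ = AᵀWy is [[225, 35]; [35, 8]]·[p, q]ᵀ = [-406, -60]ᵀ.
Determinant 225·8 − 35² = 575.
p = ((-406)·8 − 35·(-60))/575 = -1148/575; q = (225·(-60) − 35·(-406))/575 = 142/115.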